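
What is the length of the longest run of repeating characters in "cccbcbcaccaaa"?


Input: "cccbcbcaccaaa"
Scanning for longest run:
  Position 1 ('c'): continues run of 'c', length=2
  Position 2 ('c'): continues run of 'c', length=3
  Position 3 ('b'): new char, reset run to 1
  Position 4 ('c'): new char, reset run to 1
  Position 5 ('b'): new char, reset run to 1
  Position 6 ('c'): new char, reset run to 1
  Position 7 ('a'): new char, reset run to 1
  Position 8 ('c'): new char, reset run to 1
  Position 9 ('c'): continues run of 'c', length=2
  Position 10 ('a'): new char, reset run to 1
  Position 11 ('a'): continues run of 'a', length=2
  Position 12 ('a'): continues run of 'a', length=3
Longest run: 'c' with length 3

3


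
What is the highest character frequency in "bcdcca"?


Input: bcdcca
Character counts:
  'a': 1
  'b': 1
  'c': 3
  'd': 1
Maximum frequency: 3

3


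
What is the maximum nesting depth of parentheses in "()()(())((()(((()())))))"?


Input: "()()(())((()(((()())))))"
Tracking depth:
  Position 0 '(': depth becomes 1
  Position 1 ')': depth becomes 0
  Position 2 '(': depth becomes 1
  Position 3 ')': depth becomes 0
  Position 4 '(': depth becomes 1
  Position 5 '(': depth becomes 2
  Position 6 ')': depth becomes 1
  Position 7 ')': depth becomes 0
  Position 8 '(': depth becomes 1
  Position 9 '(': depth becomes 2
  Position 10 '(': depth becomes 3
  Position 11 ')': depth becomes 2
  Position 12 '(': depth becomes 3
  Position 13 '(': depth becomes 4
  Position 14 '(': depth becomes 5
  Position 15 '(': depth becomes 6
  Position 16 ')': depth becomes 5
  Position 17 '(': depth becomes 6
  Position 18 ')': depth becomes 5
  Position 19 ')': depth becomes 4
  Position 20 ')': depth becomes 3
  Position 21 ')': depth becomes 2
  Position 22 ')': depth becomes 1
  Position 23 ')': depth becomes 0
Maximum depth reached: 6

6


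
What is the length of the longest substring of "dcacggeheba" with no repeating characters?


Input: "dcacggeheba"
Sliding window (track last position of each char):
  Position 0 ('d'): window [0,0] length 1 -- new best
  Position 1 ('c'): window [0,1] length 2 -- new best
  Position 2 ('a'): window [0,2] length 3 -- new best
  Position 3 ('c'): repeat (last at 1), move window start to 2
  Position 3 ('c'): window [2,3] length 2
  Position 4 ('g'): window [2,4] length 3
  Position 5 ('g'): repeat (last at 4), move window start to 5
  Position 5 ('g'): window [5,5] length 1
  Position 6 ('e'): window [5,6] length 2
  Position 7 ('h'): window [5,7] length 3
  Position 8 ('e'): repeat (last at 6), move window start to 7
  Position 8 ('e'): window [7,8] length 2
  Position 9 ('b'): window [7,9] length 3
  Position 10 ('a'): window [7,10] length 4 -- new best
Longest substring with no repeats: "heba" with length 4

4


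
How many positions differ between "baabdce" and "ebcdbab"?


Comparing "baabdce" and "ebcdbab" position by position:
  Position 0: 'b' vs 'e' => DIFFER
  Position 1: 'a' vs 'b' => DIFFER
  Position 2: 'a' vs 'c' => DIFFER
  Position 3: 'b' vs 'd' => DIFFER
  Position 4: 'd' vs 'b' => DIFFER
  Position 5: 'c' vs 'a' => DIFFER
  Position 6: 'e' vs 'b' => DIFFER
Positions that differ: 7

7


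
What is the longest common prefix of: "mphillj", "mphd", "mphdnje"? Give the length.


Words: mphillj, mphd, mphdnje
  Position 0: all 'm' => match
  Position 1: all 'p' => match
  Position 2: all 'h' => match
  Position 3: ('i', 'd', 'd') => mismatch, stop
LCP = "mph" (length 3)

3


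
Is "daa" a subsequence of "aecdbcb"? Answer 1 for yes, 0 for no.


Check if "daa" is a subsequence of "aecdbcb"
Greedy scan:
  Position 0 ('a'): no match needed
  Position 1 ('e'): no match needed
  Position 2 ('c'): no match needed
  Position 3 ('d'): matches sub[0] = 'd'
  Position 4 ('b'): no match needed
  Position 5 ('c'): no match needed
  Position 6 ('b'): no match needed
Only matched 1/3 characters => not a subsequence

0


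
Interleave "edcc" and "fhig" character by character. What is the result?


Interleaving "edcc" and "fhig":
  Position 0: 'e' from first, 'f' from second => "ef"
  Position 1: 'd' from first, 'h' from second => "dh"
  Position 2: 'c' from first, 'i' from second => "ci"
  Position 3: 'c' from first, 'g' from second => "cg"
Result: efdhcicg

efdhcicg


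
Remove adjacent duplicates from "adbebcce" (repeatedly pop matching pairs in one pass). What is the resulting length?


Input: adbebcce
Stack-based adjacent duplicate removal:
  Read 'a': push. Stack: a
  Read 'd': push. Stack: ad
  Read 'b': push. Stack: adb
  Read 'e': push. Stack: adbe
  Read 'b': push. Stack: adbeb
  Read 'c': push. Stack: adbebc
  Read 'c': matches stack top 'c' => pop. Stack: adbeb
  Read 'e': push. Stack: adbebe
Final stack: "adbebe" (length 6)

6


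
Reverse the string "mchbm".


Input: mchbm
Reading characters right to left:
  Position 4: 'm'
  Position 3: 'b'
  Position 2: 'h'
  Position 1: 'c'
  Position 0: 'm'
Reversed: mbhcm

mbhcm


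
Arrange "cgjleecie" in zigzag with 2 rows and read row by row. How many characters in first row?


Zigzag "cgjleecie" into 2 rows:
Placing characters:
  'c' => row 0
  'g' => row 1
  'j' => row 0
  'l' => row 1
  'e' => row 0
  'e' => row 1
  'c' => row 0
  'i' => row 1
  'e' => row 0
Rows:
  Row 0: "cjece"
  Row 1: "glei"
First row length: 5

5


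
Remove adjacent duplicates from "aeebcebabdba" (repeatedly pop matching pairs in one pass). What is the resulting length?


Input: aeebcebabdba
Stack-based adjacent duplicate removal:
  Read 'a': push. Stack: a
  Read 'e': push. Stack: ae
  Read 'e': matches stack top 'e' => pop. Stack: a
  Read 'b': push. Stack: ab
  Read 'c': push. Stack: abc
  Read 'e': push. Stack: abce
  Read 'b': push. Stack: abceb
  Read 'a': push. Stack: abceba
  Read 'b': push. Stack: abcebab
  Read 'd': push. Stack: abcebabd
  Read 'b': push. Stack: abcebabdb
  Read 'a': push. Stack: abcebabdba
Final stack: "abcebabdba" (length 10)

10


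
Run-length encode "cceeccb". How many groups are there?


Input: cceeccb
Scanning for consecutive runs:
  Group 1: 'c' x 2 (positions 0-1)
  Group 2: 'e' x 2 (positions 2-3)
  Group 3: 'c' x 2 (positions 4-5)
  Group 4: 'b' x 1 (positions 6-6)
Total groups: 4

4


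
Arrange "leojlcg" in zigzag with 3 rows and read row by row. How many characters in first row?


Zigzag "leojlcg" into 3 rows:
Placing characters:
  'l' => row 0
  'e' => row 1
  'o' => row 2
  'j' => row 1
  'l' => row 0
  'c' => row 1
  'g' => row 2
Rows:
  Row 0: "ll"
  Row 1: "ejc"
  Row 2: "og"
First row length: 2

2


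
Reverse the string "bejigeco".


Input: bejigeco
Reading characters right to left:
  Position 7: 'o'
  Position 6: 'c'
  Position 5: 'e'
  Position 4: 'g'
  Position 3: 'i'
  Position 2: 'j'
  Position 1: 'e'
  Position 0: 'b'
Reversed: ocegijeb

ocegijeb


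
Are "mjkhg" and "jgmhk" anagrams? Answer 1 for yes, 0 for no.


Strings: "mjkhg", "jgmhk"
Sorted first:  ghjkm
Sorted second: ghjkm
Sorted forms match => anagrams

1


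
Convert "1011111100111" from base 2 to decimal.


Input: "1011111100111" in base 2
Positional expansion:
  Digit '1' (value 1) x 2^12 = 4096
  Digit '0' (value 0) x 2^11 = 0
  Digit '1' (value 1) x 2^10 = 1024
  Digit '1' (value 1) x 2^9 = 512
  Digit '1' (value 1) x 2^8 = 256
  Digit '1' (value 1) x 2^7 = 128
  Digit '1' (value 1) x 2^6 = 64
  Digit '1' (value 1) x 2^5 = 32
  Digit '0' (value 0) x 2^4 = 0
  Digit '0' (value 0) x 2^3 = 0
  Digit '1' (value 1) x 2^2 = 4
  Digit '1' (value 1) x 2^1 = 2
  Digit '1' (value 1) x 2^0 = 1
Sum = 6119

6119


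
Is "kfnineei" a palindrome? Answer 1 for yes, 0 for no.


Input: kfnineei
Reversed: ieeninfk
  Compare pos 0 ('k') with pos 7 ('i'): MISMATCH
  Compare pos 1 ('f') with pos 6 ('e'): MISMATCH
  Compare pos 2 ('n') with pos 5 ('e'): MISMATCH
  Compare pos 3 ('i') with pos 4 ('n'): MISMATCH
Result: not a palindrome

0


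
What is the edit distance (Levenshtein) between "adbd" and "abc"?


Computing edit distance: "adbd" -> "abc"
DP table:
           a    b    c
      0    1    2    3
  a   1    0    1    2
  d   2    1    1    2
  b   3    2    1    2
  d   4    3    2    2
Edit distance = dp[4][3] = 2

2


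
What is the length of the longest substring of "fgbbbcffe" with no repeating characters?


Input: "fgbbbcffe"
Sliding window (track last position of each char):
  Position 0 ('f'): window [0,0] length 1 -- new best
  Position 1 ('g'): window [0,1] length 2 -- new best
  Position 2 ('b'): window [0,2] length 3 -- new best
  Position 3 ('b'): repeat (last at 2), move window start to 3
  Position 3 ('b'): window [3,3] length 1
  Position 4 ('b'): repeat (last at 3), move window start to 4
  Position 4 ('b'): window [4,4] length 1
  Position 5 ('c'): window [4,5] length 2
  Position 6 ('f'): window [4,6] length 3
  Position 7 ('f'): repeat (last at 6), move window start to 7
  Position 7 ('f'): window [7,7] length 1
  Position 8 ('e'): window [7,8] length 2
Longest substring with no repeats: "fgb" with length 3

3


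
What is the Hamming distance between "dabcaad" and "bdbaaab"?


Comparing "dabcaad" and "bdbaaab" position by position:
  Position 0: 'd' vs 'b' => differ
  Position 1: 'a' vs 'd' => differ
  Position 2: 'b' vs 'b' => same
  Position 3: 'c' vs 'a' => differ
  Position 4: 'a' vs 'a' => same
  Position 5: 'a' vs 'a' => same
  Position 6: 'd' vs 'b' => differ
Total differences (Hamming distance): 4

4


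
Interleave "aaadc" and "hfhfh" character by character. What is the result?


Interleaving "aaadc" and "hfhfh":
  Position 0: 'a' from first, 'h' from second => "ah"
  Position 1: 'a' from first, 'f' from second => "af"
  Position 2: 'a' from first, 'h' from second => "ah"
  Position 3: 'd' from first, 'f' from second => "df"
  Position 4: 'c' from first, 'h' from second => "ch"
Result: ahafahdfch

ahafahdfch


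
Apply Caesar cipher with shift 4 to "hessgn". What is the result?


Caesar cipher: shift "hessgn" by 4
  'h' (pos 7) + 4 = pos 11 = 'l'
  'e' (pos 4) + 4 = pos 8 = 'i'
  's' (pos 18) + 4 = pos 22 = 'w'
  's' (pos 18) + 4 = pos 22 = 'w'
  'g' (pos 6) + 4 = pos 10 = 'k'
  'n' (pos 13) + 4 = pos 17 = 'r'
Result: liwwkr

liwwkr


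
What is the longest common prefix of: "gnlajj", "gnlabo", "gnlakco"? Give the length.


Words: gnlajj, gnlabo, gnlakco
  Position 0: all 'g' => match
  Position 1: all 'n' => match
  Position 2: all 'l' => match
  Position 3: all 'a' => match
  Position 4: ('j', 'b', 'k') => mismatch, stop
LCP = "gnla" (length 4)

4


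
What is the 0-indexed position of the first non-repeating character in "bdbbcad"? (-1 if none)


Input: bdbbcad
Character frequencies:
  'a': 1
  'b': 3
  'c': 1
  'd': 2
Scanning left to right for freq == 1:
  Position 0 ('b'): freq=3, skip
  Position 1 ('d'): freq=2, skip
  Position 2 ('b'): freq=3, skip
  Position 3 ('b'): freq=3, skip
  Position 4 ('c'): unique! => answer = 4

4


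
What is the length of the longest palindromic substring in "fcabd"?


Input: "fcabd"
Checking substrings for palindromes:
  No multi-char palindromic substrings found
Longest palindromic substring: "f" with length 1

1


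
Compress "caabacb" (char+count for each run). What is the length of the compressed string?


Input: caabacb
Runs:
  'c' x 1 => "c1"
  'a' x 2 => "a2"
  'b' x 1 => "b1"
  'a' x 1 => "a1"
  'c' x 1 => "c1"
  'b' x 1 => "b1"
Compressed: "c1a2b1a1c1b1"
Compressed length: 12

12


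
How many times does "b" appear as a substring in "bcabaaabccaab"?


Searching for "b" in "bcabaaabccaab"
Scanning each position:
  Position 0: "b" => MATCH
  Position 1: "c" => no
  Position 2: "a" => no
  Position 3: "b" => MATCH
  Position 4: "a" => no
  Position 5: "a" => no
  Position 6: "a" => no
  Position 7: "b" => MATCH
  Position 8: "c" => no
  Position 9: "c" => no
  Position 10: "a" => no
  Position 11: "a" => no
  Position 12: "b" => MATCH
Total occurrences: 4

4


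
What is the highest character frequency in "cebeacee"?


Input: cebeacee
Character counts:
  'a': 1
  'b': 1
  'c': 2
  'e': 4
Maximum frequency: 4

4


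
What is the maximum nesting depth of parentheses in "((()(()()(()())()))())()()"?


Input: "((()(()()(()())()))())()()"
Tracking depth:
  Position 0 '(': depth becomes 1
  Position 1 '(': depth becomes 2
  Position 2 '(': depth becomes 3
  Position 3 ')': depth becomes 2
  Position 4 '(': depth becomes 3
  Position 5 '(': depth becomes 4
  Position 6 ')': depth becomes 3
  Position 7 '(': depth becomes 4
  Position 8 ')': depth becomes 3
  Position 9 '(': depth becomes 4
  Position 10 '(': depth becomes 5
  Position 11 ')': depth becomes 4
  Position 12 '(': depth becomes 5
  Position 13 ')': depth becomes 4
  Position 14 ')': depth becomes 3
  Position 15 '(': depth becomes 4
  Position 16 ')': depth becomes 3
  Position 17 ')': depth becomes 2
  Position 18 ')': depth becomes 1
  Position 19 '(': depth becomes 2
  Position 20 ')': depth becomes 1
  Position 21 ')': depth becomes 0
  Position 22 '(': depth becomes 1
  Position 23 ')': depth becomes 0
  Position 24 '(': depth becomes 1
  Position 25 ')': depth becomes 0
Maximum depth reached: 5

5


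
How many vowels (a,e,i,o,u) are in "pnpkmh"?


Input: pnpkmh
Checking each character:
  'p' at position 0: consonant
  'n' at position 1: consonant
  'p' at position 2: consonant
  'k' at position 3: consonant
  'm' at position 4: consonant
  'h' at position 5: consonant
Total vowels: 0

0


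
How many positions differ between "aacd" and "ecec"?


Comparing "aacd" and "ecec" position by position:
  Position 0: 'a' vs 'e' => DIFFER
  Position 1: 'a' vs 'c' => DIFFER
  Position 2: 'c' vs 'e' => DIFFER
  Position 3: 'd' vs 'c' => DIFFER
Positions that differ: 4

4


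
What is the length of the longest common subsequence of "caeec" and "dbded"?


LCS of "caeec" and "dbded"
DP table:
           d    b    d    e    d
      0    0    0    0    0    0
  c   0    0    0    0    0    0
  a   0    0    0    0    0    0
  e   0    0    0    0    1    1
  e   0    0    0    0    1    1
  c   0    0    0    0    1    1
LCS length = dp[5][5] = 1

1


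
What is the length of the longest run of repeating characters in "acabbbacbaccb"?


Input: "acabbbacbaccb"
Scanning for longest run:
  Position 1 ('c'): new char, reset run to 1
  Position 2 ('a'): new char, reset run to 1
  Position 3 ('b'): new char, reset run to 1
  Position 4 ('b'): continues run of 'b', length=2
  Position 5 ('b'): continues run of 'b', length=3
  Position 6 ('a'): new char, reset run to 1
  Position 7 ('c'): new char, reset run to 1
  Position 8 ('b'): new char, reset run to 1
  Position 9 ('a'): new char, reset run to 1
  Position 10 ('c'): new char, reset run to 1
  Position 11 ('c'): continues run of 'c', length=2
  Position 12 ('b'): new char, reset run to 1
Longest run: 'b' with length 3

3


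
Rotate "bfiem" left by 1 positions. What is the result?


Input: "bfiem", rotate left by 1
First 1 characters: "b"
Remaining characters: "fiem"
Concatenate remaining + first: "fiem" + "b" = "fiemb"

fiemb


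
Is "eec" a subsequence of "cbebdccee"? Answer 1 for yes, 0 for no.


Check if "eec" is a subsequence of "cbebdccee"
Greedy scan:
  Position 0 ('c'): no match needed
  Position 1 ('b'): no match needed
  Position 2 ('e'): matches sub[0] = 'e'
  Position 3 ('b'): no match needed
  Position 4 ('d'): no match needed
  Position 5 ('c'): no match needed
  Position 6 ('c'): no match needed
  Position 7 ('e'): matches sub[1] = 'e'
  Position 8 ('e'): no match needed
Only matched 2/3 characters => not a subsequence

0


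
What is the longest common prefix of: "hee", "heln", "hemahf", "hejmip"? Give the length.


Words: hee, heln, hemahf, hejmip
  Position 0: all 'h' => match
  Position 1: all 'e' => match
  Position 2: ('e', 'l', 'm', 'j') => mismatch, stop
LCP = "he" (length 2)

2


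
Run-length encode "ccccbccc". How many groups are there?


Input: ccccbccc
Scanning for consecutive runs:
  Group 1: 'c' x 4 (positions 0-3)
  Group 2: 'b' x 1 (positions 4-4)
  Group 3: 'c' x 3 (positions 5-7)
Total groups: 3

3


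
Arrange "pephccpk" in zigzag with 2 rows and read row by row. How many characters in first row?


Zigzag "pephccpk" into 2 rows:
Placing characters:
  'p' => row 0
  'e' => row 1
  'p' => row 0
  'h' => row 1
  'c' => row 0
  'c' => row 1
  'p' => row 0
  'k' => row 1
Rows:
  Row 0: "ppcp"
  Row 1: "ehck"
First row length: 4

4


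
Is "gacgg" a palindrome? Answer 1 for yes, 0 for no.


Input: gacgg
Reversed: ggcag
  Compare pos 0 ('g') with pos 4 ('g'): match
  Compare pos 1 ('a') with pos 3 ('g'): MISMATCH
Result: not a palindrome

0


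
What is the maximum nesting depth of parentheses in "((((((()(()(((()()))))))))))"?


Input: "((((((()(()(((()()))))))))))"
Tracking depth:
  Position 0 '(': depth becomes 1
  Position 1 '(': depth becomes 2
  Position 2 '(': depth becomes 3
  Position 3 '(': depth becomes 4
  Position 4 '(': depth becomes 5
  Position 5 '(': depth becomes 6
  Position 6 '(': depth becomes 7
  Position 7 ')': depth becomes 6
  Position 8 '(': depth becomes 7
  Position 9 '(': depth becomes 8
  Position 10 ')': depth becomes 7
  Position 11 '(': depth becomes 8
  Position 12 '(': depth becomes 9
  Position 13 '(': depth becomes 10
  Position 14 '(': depth becomes 11
  Position 15 ')': depth becomes 10
  Position 16 '(': depth becomes 11
  Position 17 ')': depth becomes 10
  Position 18 ')': depth becomes 9
  Position 19 ')': depth becomes 8
  Position 20 ')': depth becomes 7
  Position 21 ')': depth becomes 6
  Position 22 ')': depth becomes 5
  Position 23 ')': depth becomes 4
  Position 24 ')': depth becomes 3
  Position 25 ')': depth becomes 2
  Position 26 ')': depth becomes 1
  Position 27 ')': depth becomes 0
Maximum depth reached: 11

11


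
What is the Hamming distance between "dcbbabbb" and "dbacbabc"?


Comparing "dcbbabbb" and "dbacbabc" position by position:
  Position 0: 'd' vs 'd' => same
  Position 1: 'c' vs 'b' => differ
  Position 2: 'b' vs 'a' => differ
  Position 3: 'b' vs 'c' => differ
  Position 4: 'a' vs 'b' => differ
  Position 5: 'b' vs 'a' => differ
  Position 6: 'b' vs 'b' => same
  Position 7: 'b' vs 'c' => differ
Total differences (Hamming distance): 6

6


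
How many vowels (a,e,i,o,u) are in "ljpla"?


Input: ljpla
Checking each character:
  'l' at position 0: consonant
  'j' at position 1: consonant
  'p' at position 2: consonant
  'l' at position 3: consonant
  'a' at position 4: vowel (running total: 1)
Total vowels: 1

1


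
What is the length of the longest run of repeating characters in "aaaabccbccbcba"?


Input: "aaaabccbccbcba"
Scanning for longest run:
  Position 1 ('a'): continues run of 'a', length=2
  Position 2 ('a'): continues run of 'a', length=3
  Position 3 ('a'): continues run of 'a', length=4
  Position 4 ('b'): new char, reset run to 1
  Position 5 ('c'): new char, reset run to 1
  Position 6 ('c'): continues run of 'c', length=2
  Position 7 ('b'): new char, reset run to 1
  Position 8 ('c'): new char, reset run to 1
  Position 9 ('c'): continues run of 'c', length=2
  Position 10 ('b'): new char, reset run to 1
  Position 11 ('c'): new char, reset run to 1
  Position 12 ('b'): new char, reset run to 1
  Position 13 ('a'): new char, reset run to 1
Longest run: 'a' with length 4

4


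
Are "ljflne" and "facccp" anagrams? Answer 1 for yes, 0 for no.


Strings: "ljflne", "facccp"
Sorted first:  efjlln
Sorted second: acccfp
Differ at position 0: 'e' vs 'a' => not anagrams

0


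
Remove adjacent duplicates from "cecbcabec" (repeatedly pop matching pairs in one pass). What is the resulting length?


Input: cecbcabec
Stack-based adjacent duplicate removal:
  Read 'c': push. Stack: c
  Read 'e': push. Stack: ce
  Read 'c': push. Stack: cec
  Read 'b': push. Stack: cecb
  Read 'c': push. Stack: cecbc
  Read 'a': push. Stack: cecbca
  Read 'b': push. Stack: cecbcab
  Read 'e': push. Stack: cecbcabe
  Read 'c': push. Stack: cecbcabec
Final stack: "cecbcabec" (length 9)

9


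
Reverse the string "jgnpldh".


Input: jgnpldh
Reading characters right to left:
  Position 6: 'h'
  Position 5: 'd'
  Position 4: 'l'
  Position 3: 'p'
  Position 2: 'n'
  Position 1: 'g'
  Position 0: 'j'
Reversed: hdlpngj

hdlpngj


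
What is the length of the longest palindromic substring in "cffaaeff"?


Input: "cffaaeff"
Checking substrings for palindromes:
  [1:3] "ff" (len 2) => palindrome
  [3:5] "aa" (len 2) => palindrome
  [6:8] "ff" (len 2) => palindrome
Longest palindromic substring: "ff" with length 2

2


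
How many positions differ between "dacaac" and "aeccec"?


Comparing "dacaac" and "aeccec" position by position:
  Position 0: 'd' vs 'a' => DIFFER
  Position 1: 'a' vs 'e' => DIFFER
  Position 2: 'c' vs 'c' => same
  Position 3: 'a' vs 'c' => DIFFER
  Position 4: 'a' vs 'e' => DIFFER
  Position 5: 'c' vs 'c' => same
Positions that differ: 4

4


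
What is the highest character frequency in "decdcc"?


Input: decdcc
Character counts:
  'c': 3
  'd': 2
  'e': 1
Maximum frequency: 3

3


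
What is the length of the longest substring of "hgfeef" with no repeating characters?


Input: "hgfeef"
Sliding window (track last position of each char):
  Position 0 ('h'): window [0,0] length 1 -- new best
  Position 1 ('g'): window [0,1] length 2 -- new best
  Position 2 ('f'): window [0,2] length 3 -- new best
  Position 3 ('e'): window [0,3] length 4 -- new best
  Position 4 ('e'): repeat (last at 3), move window start to 4
  Position 4 ('e'): window [4,4] length 1
  Position 5 ('f'): window [4,5] length 2
Longest substring with no repeats: "hgfe" with length 4

4


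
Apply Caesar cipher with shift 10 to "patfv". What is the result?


Caesar cipher: shift "patfv" by 10
  'p' (pos 15) + 10 = pos 25 = 'z'
  'a' (pos 0) + 10 = pos 10 = 'k'
  't' (pos 19) + 10 = pos 3 = 'd'
  'f' (pos 5) + 10 = pos 15 = 'p'
  'v' (pos 21) + 10 = pos 5 = 'f'
Result: zkdpf

zkdpf


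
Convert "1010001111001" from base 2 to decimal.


Input: "1010001111001" in base 2
Positional expansion:
  Digit '1' (value 1) x 2^12 = 4096
  Digit '0' (value 0) x 2^11 = 0
  Digit '1' (value 1) x 2^10 = 1024
  Digit '0' (value 0) x 2^9 = 0
  Digit '0' (value 0) x 2^8 = 0
  Digit '0' (value 0) x 2^7 = 0
  Digit '1' (value 1) x 2^6 = 64
  Digit '1' (value 1) x 2^5 = 32
  Digit '1' (value 1) x 2^4 = 16
  Digit '1' (value 1) x 2^3 = 8
  Digit '0' (value 0) x 2^2 = 0
  Digit '0' (value 0) x 2^1 = 0
  Digit '1' (value 1) x 2^0 = 1
Sum = 5241

5241


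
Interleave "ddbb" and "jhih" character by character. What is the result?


Interleaving "ddbb" and "jhih":
  Position 0: 'd' from first, 'j' from second => "dj"
  Position 1: 'd' from first, 'h' from second => "dh"
  Position 2: 'b' from first, 'i' from second => "bi"
  Position 3: 'b' from first, 'h' from second => "bh"
Result: djdhbibh

djdhbibh


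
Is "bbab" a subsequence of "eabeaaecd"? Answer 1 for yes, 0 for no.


Check if "bbab" is a subsequence of "eabeaaecd"
Greedy scan:
  Position 0 ('e'): no match needed
  Position 1 ('a'): no match needed
  Position 2 ('b'): matches sub[0] = 'b'
  Position 3 ('e'): no match needed
  Position 4 ('a'): no match needed
  Position 5 ('a'): no match needed
  Position 6 ('e'): no match needed
  Position 7 ('c'): no match needed
  Position 8 ('d'): no match needed
Only matched 1/4 characters => not a subsequence

0


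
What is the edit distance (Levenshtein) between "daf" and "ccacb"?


Computing edit distance: "daf" -> "ccacb"
DP table:
           c    c    a    c    b
      0    1    2    3    4    5
  d   1    1    2    3    4    5
  a   2    2    2    2    3    4
  f   3    3    3    3    3    4
Edit distance = dp[3][5] = 4

4


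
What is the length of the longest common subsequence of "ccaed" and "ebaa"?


LCS of "ccaed" and "ebaa"
DP table:
           e    b    a    a
      0    0    0    0    0
  c   0    0    0    0    0
  c   0    0    0    0    0
  a   0    0    0    1    1
  e   0    1    1    1    1
  d   0    1    1    1    1
LCS length = dp[5][4] = 1

1


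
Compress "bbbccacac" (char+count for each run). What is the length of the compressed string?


Input: bbbccacac
Runs:
  'b' x 3 => "b3"
  'c' x 2 => "c2"
  'a' x 1 => "a1"
  'c' x 1 => "c1"
  'a' x 1 => "a1"
  'c' x 1 => "c1"
Compressed: "b3c2a1c1a1c1"
Compressed length: 12

12


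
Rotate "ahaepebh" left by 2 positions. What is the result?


Input: "ahaepebh", rotate left by 2
First 2 characters: "ah"
Remaining characters: "aepebh"
Concatenate remaining + first: "aepebh" + "ah" = "aepebhah"

aepebhah


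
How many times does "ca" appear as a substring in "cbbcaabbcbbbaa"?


Searching for "ca" in "cbbcaabbcbbbaa"
Scanning each position:
  Position 0: "cb" => no
  Position 1: "bb" => no
  Position 2: "bc" => no
  Position 3: "ca" => MATCH
  Position 4: "aa" => no
  Position 5: "ab" => no
  Position 6: "bb" => no
  Position 7: "bc" => no
  Position 8: "cb" => no
  Position 9: "bb" => no
  Position 10: "bb" => no
  Position 11: "ba" => no
  Position 12: "aa" => no
Total occurrences: 1

1


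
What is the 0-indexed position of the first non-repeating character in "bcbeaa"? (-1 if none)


Input: bcbeaa
Character frequencies:
  'a': 2
  'b': 2
  'c': 1
  'e': 1
Scanning left to right for freq == 1:
  Position 0 ('b'): freq=2, skip
  Position 1 ('c'): unique! => answer = 1

1


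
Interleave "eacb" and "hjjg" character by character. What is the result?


Interleaving "eacb" and "hjjg":
  Position 0: 'e' from first, 'h' from second => "eh"
  Position 1: 'a' from first, 'j' from second => "aj"
  Position 2: 'c' from first, 'j' from second => "cj"
  Position 3: 'b' from first, 'g' from second => "bg"
Result: ehajcjbg

ehajcjbg


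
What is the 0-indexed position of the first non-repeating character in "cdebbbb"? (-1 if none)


Input: cdebbbb
Character frequencies:
  'b': 4
  'c': 1
  'd': 1
  'e': 1
Scanning left to right for freq == 1:
  Position 0 ('c'): unique! => answer = 0

0


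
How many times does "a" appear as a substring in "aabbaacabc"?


Searching for "a" in "aabbaacabc"
Scanning each position:
  Position 0: "a" => MATCH
  Position 1: "a" => MATCH
  Position 2: "b" => no
  Position 3: "b" => no
  Position 4: "a" => MATCH
  Position 5: "a" => MATCH
  Position 6: "c" => no
  Position 7: "a" => MATCH
  Position 8: "b" => no
  Position 9: "c" => no
Total occurrences: 5

5


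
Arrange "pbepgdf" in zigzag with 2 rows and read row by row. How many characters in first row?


Zigzag "pbepgdf" into 2 rows:
Placing characters:
  'p' => row 0
  'b' => row 1
  'e' => row 0
  'p' => row 1
  'g' => row 0
  'd' => row 1
  'f' => row 0
Rows:
  Row 0: "pegf"
  Row 1: "bpd"
First row length: 4

4


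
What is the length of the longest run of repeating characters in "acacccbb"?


Input: "acacccbb"
Scanning for longest run:
  Position 1 ('c'): new char, reset run to 1
  Position 2 ('a'): new char, reset run to 1
  Position 3 ('c'): new char, reset run to 1
  Position 4 ('c'): continues run of 'c', length=2
  Position 5 ('c'): continues run of 'c', length=3
  Position 6 ('b'): new char, reset run to 1
  Position 7 ('b'): continues run of 'b', length=2
Longest run: 'c' with length 3

3


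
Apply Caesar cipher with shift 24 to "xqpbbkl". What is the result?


Caesar cipher: shift "xqpbbkl" by 24
  'x' (pos 23) + 24 = pos 21 = 'v'
  'q' (pos 16) + 24 = pos 14 = 'o'
  'p' (pos 15) + 24 = pos 13 = 'n'
  'b' (pos 1) + 24 = pos 25 = 'z'
  'b' (pos 1) + 24 = pos 25 = 'z'
  'k' (pos 10) + 24 = pos 8 = 'i'
  'l' (pos 11) + 24 = pos 9 = 'j'
Result: vonzzij

vonzzij


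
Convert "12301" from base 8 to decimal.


Input: "12301" in base 8
Positional expansion:
  Digit '1' (value 1) x 8^4 = 4096
  Digit '2' (value 2) x 8^3 = 1024
  Digit '3' (value 3) x 8^2 = 192
  Digit '0' (value 0) x 8^1 = 0
  Digit '1' (value 1) x 8^0 = 1
Sum = 5313

5313


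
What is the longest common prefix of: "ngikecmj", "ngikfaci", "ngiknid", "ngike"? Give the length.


Words: ngikecmj, ngikfaci, ngiknid, ngike
  Position 0: all 'n' => match
  Position 1: all 'g' => match
  Position 2: all 'i' => match
  Position 3: all 'k' => match
  Position 4: ('e', 'f', 'n', 'e') => mismatch, stop
LCP = "ngik" (length 4)

4


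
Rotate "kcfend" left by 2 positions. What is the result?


Input: "kcfend", rotate left by 2
First 2 characters: "kc"
Remaining characters: "fend"
Concatenate remaining + first: "fend" + "kc" = "fendkc"

fendkc


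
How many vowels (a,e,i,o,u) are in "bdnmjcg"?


Input: bdnmjcg
Checking each character:
  'b' at position 0: consonant
  'd' at position 1: consonant
  'n' at position 2: consonant
  'm' at position 3: consonant
  'j' at position 4: consonant
  'c' at position 5: consonant
  'g' at position 6: consonant
Total vowels: 0

0


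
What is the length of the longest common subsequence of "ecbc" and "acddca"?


LCS of "ecbc" and "acddca"
DP table:
           a    c    d    d    c    a
      0    0    0    0    0    0    0
  e   0    0    0    0    0    0    0
  c   0    0    1    1    1    1    1
  b   0    0    1    1    1    1    1
  c   0    0    1    1    1    2    2
LCS length = dp[4][6] = 2

2


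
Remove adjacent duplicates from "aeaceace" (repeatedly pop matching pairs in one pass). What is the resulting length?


Input: aeaceace
Stack-based adjacent duplicate removal:
  Read 'a': push. Stack: a
  Read 'e': push. Stack: ae
  Read 'a': push. Stack: aea
  Read 'c': push. Stack: aeac
  Read 'e': push. Stack: aeace
  Read 'a': push. Stack: aeacea
  Read 'c': push. Stack: aeaceac
  Read 'e': push. Stack: aeaceace
Final stack: "aeaceace" (length 8)

8


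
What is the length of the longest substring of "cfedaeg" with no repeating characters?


Input: "cfedaeg"
Sliding window (track last position of each char):
  Position 0 ('c'): window [0,0] length 1 -- new best
  Position 1 ('f'): window [0,1] length 2 -- new best
  Position 2 ('e'): window [0,2] length 3 -- new best
  Position 3 ('d'): window [0,3] length 4 -- new best
  Position 4 ('a'): window [0,4] length 5 -- new best
  Position 5 ('e'): repeat (last at 2), move window start to 3
  Position 5 ('e'): window [3,5] length 3
  Position 6 ('g'): window [3,6] length 4
Longest substring with no repeats: "cfeda" with length 5

5


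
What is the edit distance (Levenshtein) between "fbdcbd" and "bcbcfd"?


Computing edit distance: "fbdcbd" -> "bcbcfd"
DP table:
           b    c    b    c    f    d
      0    1    2    3    4    5    6
  f   1    1    2    3    4    4    5
  b   2    1    2    2    3    4    5
  d   3    2    2    3    3    4    4
  c   4    3    2    3    3    4    5
  b   5    4    3    2    3    4    5
  d   6    5    4    3    3    4    4
Edit distance = dp[6][6] = 4

4


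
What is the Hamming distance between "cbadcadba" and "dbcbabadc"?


Comparing "cbadcadba" and "dbcbabadc" position by position:
  Position 0: 'c' vs 'd' => differ
  Position 1: 'b' vs 'b' => same
  Position 2: 'a' vs 'c' => differ
  Position 3: 'd' vs 'b' => differ
  Position 4: 'c' vs 'a' => differ
  Position 5: 'a' vs 'b' => differ
  Position 6: 'd' vs 'a' => differ
  Position 7: 'b' vs 'd' => differ
  Position 8: 'a' vs 'c' => differ
Total differences (Hamming distance): 8

8


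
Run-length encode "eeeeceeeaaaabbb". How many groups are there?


Input: eeeeceeeaaaabbb
Scanning for consecutive runs:
  Group 1: 'e' x 4 (positions 0-3)
  Group 2: 'c' x 1 (positions 4-4)
  Group 3: 'e' x 3 (positions 5-7)
  Group 4: 'a' x 4 (positions 8-11)
  Group 5: 'b' x 3 (positions 12-14)
Total groups: 5

5


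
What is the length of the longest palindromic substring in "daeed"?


Input: "daeed"
Checking substrings for palindromes:
  [2:4] "ee" (len 2) => palindrome
Longest palindromic substring: "ee" with length 2

2


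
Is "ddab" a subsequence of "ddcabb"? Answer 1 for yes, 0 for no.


Check if "ddab" is a subsequence of "ddcabb"
Greedy scan:
  Position 0 ('d'): matches sub[0] = 'd'
  Position 1 ('d'): matches sub[1] = 'd'
  Position 2 ('c'): no match needed
  Position 3 ('a'): matches sub[2] = 'a'
  Position 4 ('b'): matches sub[3] = 'b'
  Position 5 ('b'): no match needed
All 4 characters matched => is a subsequence

1


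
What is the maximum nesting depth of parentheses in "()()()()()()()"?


Input: "()()()()()()()"
Tracking depth:
  Position 0 '(': depth becomes 1
  Position 1 ')': depth becomes 0
  Position 2 '(': depth becomes 1
  Position 3 ')': depth becomes 0
  Position 4 '(': depth becomes 1
  Position 5 ')': depth becomes 0
  Position 6 '(': depth becomes 1
  Position 7 ')': depth becomes 0
  Position 8 '(': depth becomes 1
  Position 9 ')': depth becomes 0
  Position 10 '(': depth becomes 1
  Position 11 ')': depth becomes 0
  Position 12 '(': depth becomes 1
  Position 13 ')': depth becomes 0
Maximum depth reached: 1

1


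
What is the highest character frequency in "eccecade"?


Input: eccecade
Character counts:
  'a': 1
  'c': 3
  'd': 1
  'e': 3
Maximum frequency: 3

3


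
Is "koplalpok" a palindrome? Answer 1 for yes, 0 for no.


Input: koplalpok
Reversed: koplalpok
  Compare pos 0 ('k') with pos 8 ('k'): match
  Compare pos 1 ('o') with pos 7 ('o'): match
  Compare pos 2 ('p') with pos 6 ('p'): match
  Compare pos 3 ('l') with pos 5 ('l'): match
Result: palindrome

1


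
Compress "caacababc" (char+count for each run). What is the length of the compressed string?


Input: caacababc
Runs:
  'c' x 1 => "c1"
  'a' x 2 => "a2"
  'c' x 1 => "c1"
  'a' x 1 => "a1"
  'b' x 1 => "b1"
  'a' x 1 => "a1"
  'b' x 1 => "b1"
  'c' x 1 => "c1"
Compressed: "c1a2c1a1b1a1b1c1"
Compressed length: 16

16


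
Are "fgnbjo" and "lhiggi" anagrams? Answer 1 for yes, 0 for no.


Strings: "fgnbjo", "lhiggi"
Sorted first:  bfgjno
Sorted second: gghiil
Differ at position 0: 'b' vs 'g' => not anagrams

0


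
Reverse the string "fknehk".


Input: fknehk
Reading characters right to left:
  Position 5: 'k'
  Position 4: 'h'
  Position 3: 'e'
  Position 2: 'n'
  Position 1: 'k'
  Position 0: 'f'
Reversed: khenkf

khenkf


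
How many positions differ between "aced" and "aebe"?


Comparing "aced" and "aebe" position by position:
  Position 0: 'a' vs 'a' => same
  Position 1: 'c' vs 'e' => DIFFER
  Position 2: 'e' vs 'b' => DIFFER
  Position 3: 'd' vs 'e' => DIFFER
Positions that differ: 3

3


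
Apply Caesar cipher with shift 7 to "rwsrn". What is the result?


Caesar cipher: shift "rwsrn" by 7
  'r' (pos 17) + 7 = pos 24 = 'y'
  'w' (pos 22) + 7 = pos 3 = 'd'
  's' (pos 18) + 7 = pos 25 = 'z'
  'r' (pos 17) + 7 = pos 24 = 'y'
  'n' (pos 13) + 7 = pos 20 = 'u'
Result: ydzyu

ydzyu


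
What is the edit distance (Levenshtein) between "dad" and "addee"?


Computing edit distance: "dad" -> "addee"
DP table:
           a    d    d    e    e
      0    1    2    3    4    5
  d   1    1    1    2    3    4
  a   2    1    2    2    3    4
  d   3    2    1    2    3    4
Edit distance = dp[3][5] = 4

4


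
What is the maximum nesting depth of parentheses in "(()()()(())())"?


Input: "(()()()(())())"
Tracking depth:
  Position 0 '(': depth becomes 1
  Position 1 '(': depth becomes 2
  Position 2 ')': depth becomes 1
  Position 3 '(': depth becomes 2
  Position 4 ')': depth becomes 1
  Position 5 '(': depth becomes 2
  Position 6 ')': depth becomes 1
  Position 7 '(': depth becomes 2
  Position 8 '(': depth becomes 3
  Position 9 ')': depth becomes 2
  Position 10 ')': depth becomes 1
  Position 11 '(': depth becomes 2
  Position 12 ')': depth becomes 1
  Position 13 ')': depth becomes 0
Maximum depth reached: 3

3


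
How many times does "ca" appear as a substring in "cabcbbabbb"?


Searching for "ca" in "cabcbbabbb"
Scanning each position:
  Position 0: "ca" => MATCH
  Position 1: "ab" => no
  Position 2: "bc" => no
  Position 3: "cb" => no
  Position 4: "bb" => no
  Position 5: "ba" => no
  Position 6: "ab" => no
  Position 7: "bb" => no
  Position 8: "bb" => no
Total occurrences: 1

1


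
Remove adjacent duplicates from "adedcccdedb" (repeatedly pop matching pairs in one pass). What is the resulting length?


Input: adedcccdedb
Stack-based adjacent duplicate removal:
  Read 'a': push. Stack: a
  Read 'd': push. Stack: ad
  Read 'e': push. Stack: ade
  Read 'd': push. Stack: aded
  Read 'c': push. Stack: adedc
  Read 'c': matches stack top 'c' => pop. Stack: aded
  Read 'c': push. Stack: adedc
  Read 'd': push. Stack: adedcd
  Read 'e': push. Stack: adedcde
  Read 'd': push. Stack: adedcded
  Read 'b': push. Stack: adedcdedb
Final stack: "adedcdedb" (length 9)

9


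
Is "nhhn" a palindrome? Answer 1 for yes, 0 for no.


Input: nhhn
Reversed: nhhn
  Compare pos 0 ('n') with pos 3 ('n'): match
  Compare pos 1 ('h') with pos 2 ('h'): match
Result: palindrome

1


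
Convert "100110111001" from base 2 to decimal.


Input: "100110111001" in base 2
Positional expansion:
  Digit '1' (value 1) x 2^11 = 2048
  Digit '0' (value 0) x 2^10 = 0
  Digit '0' (value 0) x 2^9 = 0
  Digit '1' (value 1) x 2^8 = 256
  Digit '1' (value 1) x 2^7 = 128
  Digit '0' (value 0) x 2^6 = 0
  Digit '1' (value 1) x 2^5 = 32
  Digit '1' (value 1) x 2^4 = 16
  Digit '1' (value 1) x 2^3 = 8
  Digit '0' (value 0) x 2^2 = 0
  Digit '0' (value 0) x 2^1 = 0
  Digit '1' (value 1) x 2^0 = 1
Sum = 2489

2489


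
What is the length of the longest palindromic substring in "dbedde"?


Input: "dbedde"
Checking substrings for palindromes:
  [2:6] "edde" (len 4) => palindrome
  [3:5] "dd" (len 2) => palindrome
Longest palindromic substring: "edde" with length 4

4


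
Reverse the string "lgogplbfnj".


Input: lgogplbfnj
Reading characters right to left:
  Position 9: 'j'
  Position 8: 'n'
  Position 7: 'f'
  Position 6: 'b'
  Position 5: 'l'
  Position 4: 'p'
  Position 3: 'g'
  Position 2: 'o'
  Position 1: 'g'
  Position 0: 'l'
Reversed: jnfblpgogl

jnfblpgogl


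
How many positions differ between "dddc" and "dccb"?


Comparing "dddc" and "dccb" position by position:
  Position 0: 'd' vs 'd' => same
  Position 1: 'd' vs 'c' => DIFFER
  Position 2: 'd' vs 'c' => DIFFER
  Position 3: 'c' vs 'b' => DIFFER
Positions that differ: 3

3


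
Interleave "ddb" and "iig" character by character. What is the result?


Interleaving "ddb" and "iig":
  Position 0: 'd' from first, 'i' from second => "di"
  Position 1: 'd' from first, 'i' from second => "di"
  Position 2: 'b' from first, 'g' from second => "bg"
Result: didibg

didibg


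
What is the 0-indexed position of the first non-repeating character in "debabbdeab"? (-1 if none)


Input: debabbdeab
Character frequencies:
  'a': 2
  'b': 4
  'd': 2
  'e': 2
Scanning left to right for freq == 1:
  Position 0 ('d'): freq=2, skip
  Position 1 ('e'): freq=2, skip
  Position 2 ('b'): freq=4, skip
  Position 3 ('a'): freq=2, skip
  Position 4 ('b'): freq=4, skip
  Position 5 ('b'): freq=4, skip
  Position 6 ('d'): freq=2, skip
  Position 7 ('e'): freq=2, skip
  Position 8 ('a'): freq=2, skip
  Position 9 ('b'): freq=4, skip
  No unique character found => answer = -1

-1


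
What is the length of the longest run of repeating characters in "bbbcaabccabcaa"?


Input: "bbbcaabccabcaa"
Scanning for longest run:
  Position 1 ('b'): continues run of 'b', length=2
  Position 2 ('b'): continues run of 'b', length=3
  Position 3 ('c'): new char, reset run to 1
  Position 4 ('a'): new char, reset run to 1
  Position 5 ('a'): continues run of 'a', length=2
  Position 6 ('b'): new char, reset run to 1
  Position 7 ('c'): new char, reset run to 1
  Position 8 ('c'): continues run of 'c', length=2
  Position 9 ('a'): new char, reset run to 1
  Position 10 ('b'): new char, reset run to 1
  Position 11 ('c'): new char, reset run to 1
  Position 12 ('a'): new char, reset run to 1
  Position 13 ('a'): continues run of 'a', length=2
Longest run: 'b' with length 3

3


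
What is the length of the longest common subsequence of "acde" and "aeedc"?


LCS of "acde" and "aeedc"
DP table:
           a    e    e    d    c
      0    0    0    0    0    0
  a   0    1    1    1    1    1
  c   0    1    1    1    1    2
  d   0    1    1    1    2    2
  e   0    1    2    2    2    2
LCS length = dp[4][5] = 2

2
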